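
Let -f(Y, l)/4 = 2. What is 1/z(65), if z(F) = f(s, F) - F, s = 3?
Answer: -1/73 ≈ -0.013699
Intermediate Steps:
f(Y, l) = -8 (f(Y, l) = -4*2 = -8)
z(F) = -8 - F
1/z(65) = 1/(-8 - 1*65) = 1/(-8 - 65) = 1/(-73) = -1/73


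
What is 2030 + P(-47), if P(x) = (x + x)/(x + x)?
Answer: 2031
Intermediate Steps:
P(x) = 1 (P(x) = (2*x)/((2*x)) = (2*x)*(1/(2*x)) = 1)
2030 + P(-47) = 2030 + 1 = 2031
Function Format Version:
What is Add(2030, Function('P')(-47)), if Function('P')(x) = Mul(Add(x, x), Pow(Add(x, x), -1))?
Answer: 2031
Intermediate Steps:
Function('P')(x) = 1 (Function('P')(x) = Mul(Mul(2, x), Pow(Mul(2, x), -1)) = Mul(Mul(2, x), Mul(Rational(1, 2), Pow(x, -1))) = 1)
Add(2030, Function('P')(-47)) = Add(2030, 1) = 2031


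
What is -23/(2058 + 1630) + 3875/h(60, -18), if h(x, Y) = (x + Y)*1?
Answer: 7145017/77448 ≈ 92.256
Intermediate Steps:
h(x, Y) = Y + x (h(x, Y) = (Y + x)*1 = Y + x)
-23/(2058 + 1630) + 3875/h(60, -18) = -23/(2058 + 1630) + 3875/(-18 + 60) = -23/3688 + 3875/42 = 7145017/77448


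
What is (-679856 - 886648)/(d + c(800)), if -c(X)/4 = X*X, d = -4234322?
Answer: 261084/1132387 ≈ 0.23056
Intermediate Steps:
c(X) = -4*X**2 (c(X) = -4*X*X = -4*X**2)
(-679856 - 886648)/(d + c(800)) = (-679856 - 886648)/(-4234322 - 4*800**2) = -1566504/(-4234322 - 4*640000) = -1566504/(-4234322 - 2560000) = -1566504/(-6794322) = -1566504*(-1/6794322) = 261084/1132387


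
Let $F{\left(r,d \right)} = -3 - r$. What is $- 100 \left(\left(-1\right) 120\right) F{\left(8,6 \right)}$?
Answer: $-132000$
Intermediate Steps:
$- 100 \left(\left(-1\right) 120\right) F{\left(8,6 \right)} = - 100 \left(\left(-1\right) 120\right) \left(-3 - 8\right) = \left(-100\right) \left(-120\right) \left(-3 - 8\right) = 12000 \left(-11\right) = -132000$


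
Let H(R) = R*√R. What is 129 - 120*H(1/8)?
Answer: 129 - 15*√2/4 ≈ 123.70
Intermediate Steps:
H(R) = R^(3/2)
129 - 120*H(1/8) = 129 - 120*√2/32 = 129 - 15*√2/4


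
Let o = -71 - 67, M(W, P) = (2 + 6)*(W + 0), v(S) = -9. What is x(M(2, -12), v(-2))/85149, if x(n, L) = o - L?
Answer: -43/28383 ≈ -0.0015150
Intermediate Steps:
M(W, P) = 8*W
o = -138
x(n, L) = -138 - L
x(M(2, -12), v(-2))/85149 = (-138 - 1*(-9))/85149 = (-138 + 9)*(1/85149) = -129*1/85149 = -43/28383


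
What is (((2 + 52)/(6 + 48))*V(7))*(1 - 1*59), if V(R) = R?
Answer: -406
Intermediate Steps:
(((2 + 52)/(6 + 48))*V(7))*(1 - 1*59) = (((2 + 52)/(6 + 48))*7)*(1 - 1*59) = ((54/54)*7)*(1 - 59) = ((54*(1/54))*7)*(-58) = (1*7)*(-58) = 7*(-58) = -406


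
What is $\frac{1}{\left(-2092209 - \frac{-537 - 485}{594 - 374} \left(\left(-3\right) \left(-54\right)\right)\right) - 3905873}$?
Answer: $- \frac{55}{329853119} \approx -1.6674 \cdot 10^{-7}$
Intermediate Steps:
$\frac{1}{\left(-2092209 - \frac{-537 - 485}{594 - 374} \left(\left(-3\right) \left(-54\right)\right)\right) - 3905873} = \frac{1}{\left(-2092209 - - \frac{1022}{220} \cdot 162\right) - 3905873} = \frac{1}{\left(-2092209 - \left(-1022\right) \frac{1}{220} \cdot 162\right) - 3905873} = \frac{1}{\left(-2092209 - \left(- \frac{511}{110}\right) 162\right) - 3905873} = \frac{1}{\left(-2092209 - - \frac{41391}{55}\right) - 3905873} = \frac{1}{\left(-2092209 + \frac{41391}{55}\right) - 3905873} = \frac{1}{- \frac{115030104}{55} - 3905873} = \frac{1}{- \frac{329853119}{55}} = - \frac{55}{329853119}$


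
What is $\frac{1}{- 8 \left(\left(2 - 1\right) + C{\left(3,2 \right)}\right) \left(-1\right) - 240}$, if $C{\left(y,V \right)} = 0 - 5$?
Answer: $- \frac{1}{272} \approx -0.0036765$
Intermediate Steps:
$C{\left(y,V \right)} = -5$ ($C{\left(y,V \right)} = 0 - 5 = -5$)
$\frac{1}{- 8 \left(\left(2 - 1\right) + C{\left(3,2 \right)}\right) \left(-1\right) - 240} = \frac{1}{- 8 \left(\left(2 - 1\right) - 5\right) \left(-1\right) - 240} = \frac{1}{- 8 \left(1 - 5\right) \left(-1\right) - 240} = \frac{1}{\left(-8\right) \left(-4\right) \left(-1\right) - 240} = \frac{1}{32 \left(-1\right) - 240} = \frac{1}{-32 - 240} = \frac{1}{-272} = - \frac{1}{272}$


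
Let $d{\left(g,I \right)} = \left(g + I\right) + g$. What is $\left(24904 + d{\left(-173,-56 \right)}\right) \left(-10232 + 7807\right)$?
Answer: $-59417350$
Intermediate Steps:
$d{\left(g,I \right)} = I + 2 g$ ($d{\left(g,I \right)} = \left(I + g\right) + g = I + 2 g$)
$\left(24904 + d{\left(-173,-56 \right)}\right) \left(-10232 + 7807\right) = \left(24904 + \left(-56 + 2 \left(-173\right)\right)\right) \left(-10232 + 7807\right) = \left(24904 - 402\right) \left(-2425\right) = 24502 \left(-2425\right) = -59417350$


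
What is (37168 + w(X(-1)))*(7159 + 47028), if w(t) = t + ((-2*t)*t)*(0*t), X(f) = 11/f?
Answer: 2013426359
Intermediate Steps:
w(t) = t (w(t) = t - 2*t**2*0 = t + 0 = t)
(37168 + w(X(-1)))*(7159 + 47028) = (37168 + 11/(-1))*(7159 + 47028) = (37168 + 11*(-1))*54187 = (37168 - 11)*54187 = 37157*54187 = 2013426359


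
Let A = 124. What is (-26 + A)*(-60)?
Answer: -5880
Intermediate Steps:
(-26 + A)*(-60) = (-26 + 124)*(-60) = 98*(-60) = -5880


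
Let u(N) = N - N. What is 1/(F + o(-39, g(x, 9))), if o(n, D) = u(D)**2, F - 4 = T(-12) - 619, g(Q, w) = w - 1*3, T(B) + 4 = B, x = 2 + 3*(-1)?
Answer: -1/631 ≈ -0.0015848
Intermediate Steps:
x = -1 (x = 2 - 3 = -1)
u(N) = 0
T(B) = -4 + B
g(Q, w) = -3 + w (g(Q, w) = w - 3 = -3 + w)
F = -631 (F = 4 + ((-4 - 12) - 619) = 4 + (-16 - 619) = 4 - 635 = -631)
o(n, D) = 0 (o(n, D) = 0**2 = 0)
1/(F + o(-39, g(x, 9))) = 1/(-631 + 0) = 1/(-631) = -1/631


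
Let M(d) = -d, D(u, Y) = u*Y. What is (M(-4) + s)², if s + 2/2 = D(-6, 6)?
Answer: 1089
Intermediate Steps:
D(u, Y) = Y*u
s = -37 (s = -1 + 6*(-6) = -1 - 36 = -37)
(M(-4) + s)² = (-1*(-4) - 37)² = (4 - 37)² = (-33)² = 1089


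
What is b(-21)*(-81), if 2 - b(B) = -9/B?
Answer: -891/7 ≈ -127.29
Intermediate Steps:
b(B) = 2 + 9/B (b(B) = 2 - (-9)/B = 2 + 9/B)
b(-21)*(-81) = (2 + 9/(-21))*(-81) = (2 + 9*(-1/21))*(-81) = (2 - 3/7)*(-81) = (11/7)*(-81) = -891/7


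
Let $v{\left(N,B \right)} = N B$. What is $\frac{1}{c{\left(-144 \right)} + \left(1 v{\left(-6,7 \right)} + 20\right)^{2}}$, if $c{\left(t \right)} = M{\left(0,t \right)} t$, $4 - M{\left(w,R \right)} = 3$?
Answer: $\frac{1}{340} \approx 0.0029412$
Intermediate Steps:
$M{\left(w,R \right)} = 1$ ($M{\left(w,R \right)} = 4 - 3 = 1$)
$v{\left(N,B \right)} = B N$
$c{\left(t \right)} = t$ ($c{\left(t \right)} = 1 t = t$)
$\frac{1}{c{\left(-144 \right)} + \left(1 v{\left(-6,7 \right)} + 20\right)^{2}} = \frac{1}{-144 + \left(1 \cdot 7 \left(-6\right) + 20\right)^{2}} = \frac{1}{-144 + \left(1 \left(-42\right) + 20\right)^{2}} = \frac{1}{-144 + \left(-42 + 20\right)^{2}} = \frac{1}{-144 + \left(-22\right)^{2}} = \frac{1}{-144 + 484} = \frac{1}{340}$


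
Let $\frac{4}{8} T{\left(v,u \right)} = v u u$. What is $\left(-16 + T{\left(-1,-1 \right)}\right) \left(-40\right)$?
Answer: $720$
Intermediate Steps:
$T{\left(v,u \right)} = 2 v u^{2}$ ($T{\left(v,u \right)} = 2 v u u = 2 u v u = 2 v u^{2}$)
$\left(-16 + T{\left(-1,-1 \right)}\right) \left(-40\right) = \left(-16 + 2 \left(-1\right) \left(-1\right)^{2}\right) \left(-40\right) = \left(-16 + 2 \left(-1\right) 1\right) \left(-40\right) = \left(-16 - 2\right) \left(-40\right) = \left(-18\right) \left(-40\right) = 720$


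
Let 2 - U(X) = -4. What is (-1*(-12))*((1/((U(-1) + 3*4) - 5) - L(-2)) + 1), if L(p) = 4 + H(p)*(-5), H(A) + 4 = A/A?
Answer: -2796/13 ≈ -215.08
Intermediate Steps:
H(A) = -3 (H(A) = -4 + A/A = -4 + 1 = -3)
U(X) = 6 (U(X) = 2 - 1*(-4) = 2 + 4 = 6)
L(p) = 19 (L(p) = 4 - 3*(-5) = 4 + 15 = 19)
(-1*(-12))*((1/((U(-1) + 3*4) - 5) - L(-2)) + 1) = (-1*(-12))*((1/((6 + 3*4) - 5) - 1*19) + 1) = 12*((1/((6 + 12) - 5) - 19) + 1) = 12*((1/(18 - 5) - 19) + 1) = 12*((1/13 - 19) + 1) = 12*(-246/13 + 1) = 12*(-233/13) = -2796/13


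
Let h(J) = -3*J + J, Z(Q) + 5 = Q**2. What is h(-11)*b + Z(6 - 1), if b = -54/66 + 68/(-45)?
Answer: -1406/45 ≈ -31.244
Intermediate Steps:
Z(Q) = -5 + Q**2
h(J) = -2*J
b = -1153/495 (b = -54*1/66 + 68*(-1/45) = -9/11 - 68/45 = -1153/495 ≈ -2.3293)
h(-11)*b + Z(6 - 1) = -2*(-11)*(-1153/495) + (-5 + (6 - 1)**2) = 22*(-1153/495) + (-5 + 5**2) = -2306/45 + (-5 + 25) = -2306/45 + 20 = -1406/45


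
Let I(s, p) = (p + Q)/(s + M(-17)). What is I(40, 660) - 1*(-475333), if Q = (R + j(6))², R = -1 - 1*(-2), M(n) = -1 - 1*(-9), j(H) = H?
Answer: 22816693/48 ≈ 4.7535e+5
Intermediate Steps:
M(n) = 8 (M(n) = -1 + 9 = 8)
R = 1 (R = -1 + 2 = 1)
Q = 49 (Q = (1 + 6)² = 7² = 49)
I(s, p) = (49 + p)/(8 + s) (I(s, p) = (p + 49)/(s + 8) = (49 + p)/(8 + s))
I(40, 660) - 1*(-475333) = (49 + 660)/(8 + 40) - 1*(-475333) = 709/48 + 475333 = 22816693/48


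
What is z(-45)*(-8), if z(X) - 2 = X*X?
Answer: -16216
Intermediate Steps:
z(X) = 2 + X² (z(X) = 2 + X*X = 2 + X²)
z(-45)*(-8) = (2 + (-45)²)*(-8) = (2 + 2025)*(-8) = 2027*(-8) = -16216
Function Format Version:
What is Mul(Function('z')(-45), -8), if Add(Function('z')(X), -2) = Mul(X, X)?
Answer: -16216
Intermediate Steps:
Function('z')(X) = Add(2, Pow(X, 2)) (Function('z')(X) = Add(2, Mul(X, X)) = Add(2, Pow(X, 2)))
Mul(Function('z')(-45), -8) = Mul(Add(2, Pow(-45, 2)), -8) = Mul(Add(2, 2025), -8) = Mul(2027, -8) = -16216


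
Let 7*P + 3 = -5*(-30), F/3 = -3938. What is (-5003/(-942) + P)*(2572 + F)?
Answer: -114531485/471 ≈ -2.4317e+5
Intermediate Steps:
F = -11814 (F = 3*(-3938) = -11814)
P = 21 (P = -3/7 + (-5*(-30))/7 = -3/7 + (⅐)*150 = -3/7 + 150/7 = 21)
(-5003/(-942) + P)*(2572 + F) = (-5003/(-942) + 21)*(2572 - 11814) = (-5003*(-1/942) + 21)*(-9242) = (5003/942 + 21)*(-9242) = (24785/942)*(-9242) = -114531485/471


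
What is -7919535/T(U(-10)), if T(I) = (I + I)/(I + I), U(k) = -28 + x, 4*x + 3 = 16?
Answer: -7919535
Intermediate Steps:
x = 13/4 (x = -3/4 + (1/4)*16 = -3/4 + 4 = 13/4 ≈ 3.2500)
U(k) = -99/4 (U(k) = -28 + 13/4 = -99/4)
T(I) = 1 (T(I) = (2*I)/((2*I)) = (2*I)*(1/(2*I)) = 1)
-7919535/T(U(-10)) = -7919535/1 = -7919535*1 = -7919535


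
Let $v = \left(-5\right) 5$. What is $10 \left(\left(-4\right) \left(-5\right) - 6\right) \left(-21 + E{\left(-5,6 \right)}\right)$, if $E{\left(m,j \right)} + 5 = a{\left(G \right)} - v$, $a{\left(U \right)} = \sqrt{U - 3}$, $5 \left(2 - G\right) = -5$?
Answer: $-140$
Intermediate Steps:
$G = 3$ ($G = 2 - -1 = 2 + 1 = 3$)
$a{\left(U \right)} = \sqrt{-3 + U}$
$v = -25$
$E{\left(m,j \right)} = 20$ ($E{\left(m,j \right)} = -5 + \left(\sqrt{-3 + 3} - -25\right) = -5 + \left(\sqrt{0} + 25\right) = -5 + \left(0 + 25\right) = -5 + 25 = 20$)
$10 \left(\left(-4\right) \left(-5\right) - 6\right) \left(-21 + E{\left(-5,6 \right)}\right) = 10 \left(\left(-4\right) \left(-5\right) - 6\right) \left(-21 + 20\right) = 10 \left(20 - 6\right) \left(-1\right) = 10 \cdot 14 \left(-1\right) = 140 \left(-1\right) = -140$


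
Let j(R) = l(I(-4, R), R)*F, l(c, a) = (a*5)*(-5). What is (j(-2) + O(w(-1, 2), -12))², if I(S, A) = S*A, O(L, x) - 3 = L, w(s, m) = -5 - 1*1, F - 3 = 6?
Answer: 199809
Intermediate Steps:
F = 9 (F = 3 + 6 = 9)
w(s, m) = -6 (w(s, m) = -5 - 1 = -6)
O(L, x) = 3 + L
I(S, A) = A*S
l(c, a) = -25*a (l(c, a) = (5*a)*(-5) = -25*a)
j(R) = -225*R (j(R) = -25*R*9 = -225*R)
(j(-2) + O(w(-1, 2), -12))² = (-225*(-2) + (3 - 6))² = (450 - 3)² = 447² = 199809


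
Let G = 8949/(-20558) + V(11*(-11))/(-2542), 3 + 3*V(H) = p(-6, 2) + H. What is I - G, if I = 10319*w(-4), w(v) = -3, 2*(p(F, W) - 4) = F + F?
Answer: -42572171535/1375222 ≈ -30957.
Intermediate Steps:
p(F, W) = 4 + F (p(F, W) = 4 + (F + F)/2 = 4 + (2*F)/2 = 4 + F)
V(H) = -5/3 + H/3 (V(H) = -1 + ((4 - 6) + H)/3 = -1 + (-2 + H)/3 = -1 + (-⅔ + H/3) = -5/3 + H/3)
G = -575919/1375222 (G = 8949/(-20558) + (-5/3 + (11*(-11))/3)/(-2542) = 8949*(-1/20558) + (-5/3 + (⅓)*(-121))*(-1/2542) = -471/1082 + (-5/3 - 121/3)*(-1/2542) = -471/1082 - 42*(-1/2542) = -471/1082 + 21/1271 = -575919/1375222 ≈ -0.41878)
I = -30957 (I = 10319*(-3) = -30957)
I - G = -30957 - 1*(-575919/1375222) = -30957 + 575919/1375222 = -42572171535/1375222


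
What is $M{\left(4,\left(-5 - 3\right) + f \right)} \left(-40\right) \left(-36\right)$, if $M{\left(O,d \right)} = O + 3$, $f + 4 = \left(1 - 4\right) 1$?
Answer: $10080$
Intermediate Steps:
$f = -7$ ($f = -4 + \left(1 - 4\right) 1 = -4 - 3 = -7$)
$M{\left(O,d \right)} = 3 + O$
$M{\left(4,\left(-5 - 3\right) + f \right)} \left(-40\right) \left(-36\right) = \left(3 + 4\right) \left(-40\right) \left(-36\right) = 7 \left(-40\right) \left(-36\right) = \left(-280\right) \left(-36\right) = 10080$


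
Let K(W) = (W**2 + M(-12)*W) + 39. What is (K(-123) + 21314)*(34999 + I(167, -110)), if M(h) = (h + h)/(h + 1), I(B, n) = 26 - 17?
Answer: 13945436800/11 ≈ 1.2678e+9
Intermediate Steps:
I(B, n) = 9
M(h) = 2*h/(1 + h) (M(h) = (2*h)/(1 + h) = 2*h/(1 + h))
K(W) = 39 + W**2 + 24*W/11 (K(W) = (W**2 + (2*(-12)/(1 - 12))*W) + 39 = (W**2 + (2*(-12)/(-11))*W) + 39 = (W**2 + (2*(-12)*(-1/11))*W) + 39 = (W**2 + 24*W/11) + 39 = 39 + W**2 + 24*W/11)
(K(-123) + 21314)*(34999 + I(167, -110)) = ((39 + (-123)**2 + (24/11)*(-123)) + 21314)*(34999 + 9) = ((39 + 15129 - 2952/11) + 21314)*35008 = (163896/11 + 21314)*35008 = (398350/11)*35008 = 13945436800/11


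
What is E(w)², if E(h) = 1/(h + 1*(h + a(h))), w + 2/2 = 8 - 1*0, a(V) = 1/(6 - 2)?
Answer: 16/3249 ≈ 0.0049246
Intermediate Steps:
a(V) = ¼ (a(V) = 1/4 = ¼)
w = 7 (w = -1 + (8 - 1*0) = -1 + (8 + 0) = -1 + 8 = 7)
E(h) = 1/(¼ + 2*h) (E(h) = 1/(h + 1*(h + ¼)) = 1/(h + 1*(¼ + h)) = 1/(h + (¼ + h)) = 1/(¼ + 2*h))
E(w)² = (4/(1 + 8*7))² = (4/(1 + 56))² = (4/57)² = 16/3249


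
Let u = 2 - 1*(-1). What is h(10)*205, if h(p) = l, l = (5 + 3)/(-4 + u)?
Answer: -1640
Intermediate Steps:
u = 3 (u = 2 + 1 = 3)
l = -8 (l = (5 + 3)/(-4 + 3) = 8/(-1) = 8*(-1) = -8)
h(p) = -8
h(10)*205 = -8*205 = -1640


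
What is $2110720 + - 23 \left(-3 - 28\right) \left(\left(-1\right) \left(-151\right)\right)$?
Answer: $2218383$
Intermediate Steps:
$2110720 + - 23 \left(-3 - 28\right) \left(\left(-1\right) \left(-151\right)\right) = 2110720 + - 23 \left(-3 - 28\right) 151 = 2110720 + \left(-23\right) \left(-31\right) 151 = 2110720 + 713 \cdot 151 = 2110720 + 107663 = 2218383$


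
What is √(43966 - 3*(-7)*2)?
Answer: 2*√11002 ≈ 209.78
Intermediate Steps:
√(43966 - 3*(-7)*2) = √(43966 + 21*2) = √(43966 + 42) = √44008 = 2*√11002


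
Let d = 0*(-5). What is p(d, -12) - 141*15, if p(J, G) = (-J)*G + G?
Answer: -2127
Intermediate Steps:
d = 0
p(J, G) = G - G*J (p(J, G) = -G*J + G = G - G*J)
p(d, -12) - 141*15 = -12*(1 - 1*0) - 141*15 = -12*(1 + 0) - 2115 = -12*1 - 2115 = -12 - 2115 = -2127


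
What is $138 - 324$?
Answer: $-186$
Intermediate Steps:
$138 - 324 = -186$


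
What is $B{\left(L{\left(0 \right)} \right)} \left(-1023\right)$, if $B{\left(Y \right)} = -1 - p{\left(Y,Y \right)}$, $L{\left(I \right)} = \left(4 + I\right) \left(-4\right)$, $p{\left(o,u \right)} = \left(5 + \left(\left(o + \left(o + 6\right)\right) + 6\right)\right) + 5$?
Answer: $-9207$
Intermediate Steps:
$p{\left(o,u \right)} = 22 + 2 o$ ($p{\left(o,u \right)} = \left(5 + \left(\left(o + \left(6 + o\right)\right) + 6\right)\right) + 5 = \left(5 + \left(\left(6 + 2 o\right) + 6\right)\right) + 5 = \left(5 + \left(12 + 2 o\right)\right) + 5 = \left(17 + 2 o\right) + 5 = 22 + 2 o$)
$L{\left(I \right)} = -16 - 4 I$
$B{\left(Y \right)} = -23 - 2 Y$ ($B{\left(Y \right)} = -1 - \left(22 + 2 Y\right) = -23 - 2 Y$)
$B{\left(L{\left(0 \right)} \right)} \left(-1023\right) = \left(-23 - 2 \left(-16 - 0\right)\right) \left(-1023\right) = \left(-23 - 2 \left(-16 + 0\right)\right) \left(-1023\right) = \left(-23 - -32\right) \left(-1023\right) = \left(-23 + 32\right) \left(-1023\right) = 9 \left(-1023\right) = -9207$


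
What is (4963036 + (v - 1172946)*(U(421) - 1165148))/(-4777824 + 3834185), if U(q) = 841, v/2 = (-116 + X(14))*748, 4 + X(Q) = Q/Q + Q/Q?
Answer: -1571206987554/943639 ≈ -1.6651e+6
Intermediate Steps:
X(Q) = -2 (X(Q) = -4 + (Q/Q + Q/Q) = -4 + (1 + 1) = -4 + 2 = -2)
v = -176528 (v = 2*((-116 - 2)*748) = 2*(-118*748) = 2*(-88264) = -176528)
(4963036 + (v - 1172946)*(U(421) - 1165148))/(-4777824 + 3834185) = (4963036 + (-176528 - 1172946)*(841 - 1165148))/(-4777824 + 3834185) = (4963036 - 1349474*(-1164307))/(-943639) = (4963036 + 1571202024518)*(-1/943639) = 1571206987554*(-1/943639) = -1571206987554/943639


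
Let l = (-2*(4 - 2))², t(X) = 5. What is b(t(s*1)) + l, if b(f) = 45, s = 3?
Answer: 61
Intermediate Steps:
l = 16 (l = (-2*2)² = (-1*4)² = (-4)² = 16)
b(t(s*1)) + l = 45 + 16 = 61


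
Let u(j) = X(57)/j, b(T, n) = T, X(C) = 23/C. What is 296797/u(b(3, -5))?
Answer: 50752287/23 ≈ 2.2066e+6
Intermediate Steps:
u(j) = 23/(57*j) (u(j) = (23/57)/j = (23*(1/57))/j = 23/(57*j))
296797/u(b(3, -5)) = 296797/(((23/57)/3)) = 296797/(((23/57)*(1/3))) = 296797/(23/171) = 296797*(171/23) = 50752287/23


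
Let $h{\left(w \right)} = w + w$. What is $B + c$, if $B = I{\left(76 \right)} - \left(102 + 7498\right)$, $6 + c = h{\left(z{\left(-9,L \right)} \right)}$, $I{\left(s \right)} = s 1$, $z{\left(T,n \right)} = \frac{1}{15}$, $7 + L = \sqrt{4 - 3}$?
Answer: $- \frac{112948}{15} \approx -7529.9$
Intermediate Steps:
$L = -6$ ($L = -7 + \sqrt{4 - 3} = -7 + \sqrt{1} = -7 + 1 = -6$)
$z{\left(T,n \right)} = \frac{1}{15}$
$I{\left(s \right)} = s$
$h{\left(w \right)} = 2 w$
$c = - \frac{88}{15}$ ($c = -6 + 2 \cdot \frac{1}{15} = -6 + \frac{2}{15} = - \frac{88}{15} \approx -5.8667$)
$B = -7524$ ($B = 76 - \left(102 + 7498\right) = 76 - 7600 = -7524$)
$B + c = -7524 - \frac{88}{15} = - \frac{112948}{15}$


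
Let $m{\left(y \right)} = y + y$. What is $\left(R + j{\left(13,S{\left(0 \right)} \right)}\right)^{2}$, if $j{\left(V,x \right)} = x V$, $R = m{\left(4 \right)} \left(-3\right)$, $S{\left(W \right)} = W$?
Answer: $576$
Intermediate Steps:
$m{\left(y \right)} = 2 y$
$R = -24$ ($R = 2 \cdot 4 \left(-3\right) = 8 \left(-3\right) = -24$)
$j{\left(V,x \right)} = V x$
$\left(R + j{\left(13,S{\left(0 \right)} \right)}\right)^{2} = \left(-24 + 13 \cdot 0\right)^{2} = \left(-24 + 0\right)^{2} = \left(-24\right)^{2} = 576$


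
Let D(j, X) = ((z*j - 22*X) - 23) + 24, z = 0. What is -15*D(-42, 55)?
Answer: 18135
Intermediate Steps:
D(j, X) = 1 - 22*X (D(j, X) = ((0*j - 22*X) - 23) + 24 = ((0 - 22*X) - 23) + 24 = (-22*X - 23) + 24 = (-23 - 22*X) + 24 = 1 - 22*X)
-15*D(-42, 55) = -15*(1 - 22*55) = -15*(1 - 1210) = -15*(-1209) = 18135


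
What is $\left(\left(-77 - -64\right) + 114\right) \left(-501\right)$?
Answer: $-50601$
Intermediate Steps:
$\left(\left(-77 - -64\right) + 114\right) \left(-501\right) = \left(\left(-77 + 64\right) + 114\right) \left(-501\right) = \left(-13 + 114\right) \left(-501\right) = 101 \left(-501\right) = -50601$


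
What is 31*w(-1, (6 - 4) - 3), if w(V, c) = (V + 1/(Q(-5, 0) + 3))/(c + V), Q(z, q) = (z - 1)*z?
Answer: 496/33 ≈ 15.030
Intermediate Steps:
Q(z, q) = z*(-1 + z) (Q(z, q) = (-1 + z)*z = z*(-1 + z))
w(V, c) = (1/33 + V)/(V + c) (w(V, c) = (V + 1/(-5*(-1 - 5) + 3))/(c + V) = (V + 1/(-5*(-6) + 3))/(V + c) = (V + 1/(30 + 3))/(V + c) = (V + 1/33)/(V + c) = (1/33 + V)/(V + c))
31*w(-1, (6 - 4) - 3) = 31*((1/33 - 1)/(-1 + ((6 - 4) - 3))) = 31*(-32/33/(-1 + (2 - 3))) = 31*(-32/33/(-1 - 1)) = 31*(-32/33/(-2)) = 31*(-1/2*(-32/33)) = 31*(16/33) = 496/33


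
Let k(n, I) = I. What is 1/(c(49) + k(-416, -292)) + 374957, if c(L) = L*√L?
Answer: 19122808/51 ≈ 3.7496e+5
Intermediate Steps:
c(L) = L^(3/2)
1/(c(49) + k(-416, -292)) + 374957 = 1/(49^(3/2) - 292) + 374957 = 1/(343 - 292) + 374957 = 1/51 + 374957 = 19122808/51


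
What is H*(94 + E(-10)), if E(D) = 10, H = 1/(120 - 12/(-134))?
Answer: 3484/4023 ≈ 0.86602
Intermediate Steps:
H = 67/8046 (H = 1/(120 - 12*(-1/134)) = 1/(120 + 6/67) = 1/(8046/67) = 67/8046 ≈ 0.0083271)
H*(94 + E(-10)) = 67*(94 + 10)/8046 = (67/8046)*104 = 3484/4023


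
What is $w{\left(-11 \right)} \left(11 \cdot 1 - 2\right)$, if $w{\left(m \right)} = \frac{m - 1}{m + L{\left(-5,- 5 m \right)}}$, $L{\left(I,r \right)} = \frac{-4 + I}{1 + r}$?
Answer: $\frac{6048}{625} \approx 9.6768$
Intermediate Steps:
$L{\left(I,r \right)} = \frac{-4 + I}{1 + r}$
$w{\left(m \right)} = \frac{-1 + m}{m - \frac{9}{1 - 5 m}}$ ($w{\left(m \right)} = \frac{m - 1}{m + \frac{-4 - 5}{1 - 5 m}} = \frac{-1 + m}{m + \frac{1}{1 - 5 m} \left(-9\right)} = \frac{-1 + m}{m - \frac{9}{1 - 5 m}}$)
$w{\left(-11 \right)} \left(11 \cdot 1 - 2\right) = \frac{\left(-1 - 11\right) \left(-1 + 5 \left(-11\right)\right)}{9 - 11 \left(-1 + 5 \left(-11\right)\right)} \left(11 \cdot 1 - 2\right) = \frac{1}{9 - 11 \left(-1 - 55\right)} \left(-12\right) \left(-1 - 55\right) \left(11 - 2\right) = \frac{1}{9 - -616} \left(-12\right) \left(-56\right) 9 = \frac{1}{9 + 616} \left(-12\right) \left(-56\right) 9 = \frac{1}{625} \left(-12\right) \left(-56\right) 9 = \frac{672}{625} \cdot 9 = \frac{6048}{625}$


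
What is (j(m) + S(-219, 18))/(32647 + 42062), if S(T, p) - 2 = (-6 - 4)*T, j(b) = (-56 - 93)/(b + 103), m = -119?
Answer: 35221/1195344 ≈ 0.029465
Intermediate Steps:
j(b) = -149/(103 + b)
S(T, p) = 2 - 10*T (S(T, p) = 2 + (-6 - 4)*T = 2 - 10*T)
(j(m) + S(-219, 18))/(32647 + 42062) = (-149/(103 - 119) + (2 - 10*(-219)))/(32647 + 42062) = (-149/(-16) + (2 + 2190))/74709 = (-149*(-1/16) + 2192)*(1/74709) = (149/16 + 2192)*(1/74709) = (35221/16)*(1/74709) = 35221/1195344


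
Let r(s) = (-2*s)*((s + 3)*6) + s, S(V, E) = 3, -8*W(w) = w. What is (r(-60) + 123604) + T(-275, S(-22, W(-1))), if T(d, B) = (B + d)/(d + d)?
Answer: 22688736/275 ≈ 82505.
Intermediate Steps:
W(w) = -w/8
r(s) = s - 2*s*(18 + 6*s) (r(s) = (-2*s)*((3 + s)*6) + s = (-2*s)*(18 + 6*s) + s = -2*s*(18 + 6*s) + s = s - 2*s*(18 + 6*s))
T(d, B) = (B + d)/(2*d) (T(d, B) = (B + d)/((2*d)) = (B + d)*(1/(2*d)) = (B + d)/(2*d))
(r(-60) + 123604) + T(-275, S(-22, W(-1))) = (-1*(-60)*(35 + 12*(-60)) + 123604) + (½)*(3 - 275)/(-275) = (-1*(-60)*(35 - 720) + 123604) + (½)*(-1/275)*(-272) = (-1*(-60)*(-685) + 123604) + 136/275 = (-41100 + 123604) + 136/275 = 82504 + 136/275 = 22688736/275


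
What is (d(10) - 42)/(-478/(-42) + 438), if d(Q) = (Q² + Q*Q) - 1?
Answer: 3297/9437 ≈ 0.34937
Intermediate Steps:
d(Q) = -1 + 2*Q² (d(Q) = (Q² + Q²) - 1 = 2*Q² - 1 = -1 + 2*Q²)
(d(10) - 42)/(-478/(-42) + 438) = ((-1 + 2*10²) - 42)/(-478/(-42) + 438) = ((-1 + 2*100) - 42)/(-478*(-1/42) + 438) = ((-1 + 200) - 42)/(239/21 + 438) = (199 - 42)/(9437/21) = 157*(21/9437) = 3297/9437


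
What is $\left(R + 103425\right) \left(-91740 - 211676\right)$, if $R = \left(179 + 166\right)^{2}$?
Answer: $-67494889200$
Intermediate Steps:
$R = 119025$ ($R = 345^{2} = 119025$)
$\left(R + 103425\right) \left(-91740 - 211676\right) = \left(119025 + 103425\right) \left(-91740 - 211676\right) = 222450 \left(-303416\right) = -67494889200$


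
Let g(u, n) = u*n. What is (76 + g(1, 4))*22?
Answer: 1760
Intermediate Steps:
g(u, n) = n*u
(76 + g(1, 4))*22 = (76 + 4*1)*22 = (76 + 4)*22 = 80*22 = 1760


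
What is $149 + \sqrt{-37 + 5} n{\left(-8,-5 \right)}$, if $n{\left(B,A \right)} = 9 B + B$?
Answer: $149 - 320 i \sqrt{2} \approx 149.0 - 452.55 i$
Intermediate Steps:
$n{\left(B,A \right)} = 10 B$
$149 + \sqrt{-37 + 5} n{\left(-8,-5 \right)} = 149 + \sqrt{-37 + 5} \cdot 10 \left(-8\right) = 149 + \sqrt{-32} \left(-80\right) = 149 + 4 i \sqrt{2} \left(-80\right) = 149 - 320 i \sqrt{2}$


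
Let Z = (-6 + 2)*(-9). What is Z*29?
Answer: 1044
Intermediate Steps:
Z = 36 (Z = -4*(-9) = 36)
Z*29 = 36*29 = 1044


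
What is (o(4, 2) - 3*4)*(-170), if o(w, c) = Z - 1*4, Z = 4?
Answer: 2040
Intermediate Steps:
o(w, c) = 0 (o(w, c) = 4 - 1*4 = 4 - 4 = 0)
(o(4, 2) - 3*4)*(-170) = (0 - 3*4)*(-170) = (0 - 12)*(-170) = -12*(-170) = 2040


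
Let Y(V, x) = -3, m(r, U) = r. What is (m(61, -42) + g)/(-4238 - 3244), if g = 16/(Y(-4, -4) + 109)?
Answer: -3241/396546 ≈ -0.0081731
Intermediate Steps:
g = 8/53 (g = 16/(-3 + 109) = 16/106 = (1/106)*16 = 8/53 ≈ 0.15094)
(m(61, -42) + g)/(-4238 - 3244) = (61 + 8/53)/(-4238 - 3244) = (3241/53)/(-7482) = (3241/53)*(-1/7482) = -3241/396546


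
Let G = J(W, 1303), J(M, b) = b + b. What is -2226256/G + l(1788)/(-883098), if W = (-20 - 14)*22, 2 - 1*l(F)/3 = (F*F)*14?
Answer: -134674193503/191779449 ≈ -702.23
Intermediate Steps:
l(F) = 6 - 42*F² (l(F) = 6 - 3*F*F*14 = 6 - 3*F²*14 = 6 - 42*F²)
W = -748 (W = -34*22 = -748)
J(M, b) = 2*b
G = 2606 (G = 2*1303 = 2606)
-2226256/G + l(1788)/(-883098) = -2226256/2606 + (6 - 42*1788²)/(-883098) = -2226256*1/2606 + (6 - 42*3196944)*(-1/883098) = -1113128/1303 + (6 - 134271648)*(-1/883098) = -1113128/1303 - 134271642*(-1/883098) = -1113128/1303 + 22378607/147183 = -134674193503/191779449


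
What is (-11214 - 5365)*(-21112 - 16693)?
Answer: 626769095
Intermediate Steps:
(-11214 - 5365)*(-21112 - 16693) = -16579*(-37805) = 626769095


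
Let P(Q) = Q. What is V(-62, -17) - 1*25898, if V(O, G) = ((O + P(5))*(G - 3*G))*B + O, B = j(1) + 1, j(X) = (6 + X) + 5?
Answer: -51154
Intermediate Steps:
j(X) = 11 + X
B = 13 (B = (11 + 1) + 1 = 12 + 1 = 13)
V(O, G) = O - 26*G*(5 + O) (V(O, G) = ((O + 5)*(G - 3*G))*13 + O = ((5 + O)*(-2*G))*13 + O = -2*G*(5 + O)*13 + O = -26*G*(5 + O) + O = O - 26*G*(5 + O))
V(-62, -17) - 1*25898 = (-62 - 130*(-17) - 26*(-17)*(-62)) - 1*25898 = (-62 + 2210 - 27404) - 25898 = -25256 - 25898 = -51154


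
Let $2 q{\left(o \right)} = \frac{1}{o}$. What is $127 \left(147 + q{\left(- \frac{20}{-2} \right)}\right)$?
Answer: $\frac{373507}{20} \approx 18675.0$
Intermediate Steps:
$q{\left(o \right)} = \frac{1}{2 o}$
$127 \left(147 + q{\left(- \frac{20}{-2} \right)}\right) = 127 \left(147 + \frac{1}{2 \left(- \frac{20}{-2}\right)}\right) = 127 \left(147 + \frac{1}{2 \left(\left(-20\right) \left(- \frac{1}{2}\right)\right)}\right) = 127 \left(147 + \frac{1}{2 \cdot 10}\right) = 127 \left(147 + \frac{1}{2} \cdot \frac{1}{10}\right) = 127 \left(147 + \frac{1}{20}\right) = 127 \cdot \frac{2941}{20} = \frac{373507}{20}$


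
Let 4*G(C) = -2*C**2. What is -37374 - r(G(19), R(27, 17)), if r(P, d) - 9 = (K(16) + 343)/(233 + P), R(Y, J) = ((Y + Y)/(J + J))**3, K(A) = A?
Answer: -3925933/105 ≈ -37390.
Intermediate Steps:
R(Y, J) = Y**3/J**3 (R(Y, J) = ((2*Y)/((2*J)))**3 = ((2*Y)*(1/(2*J)))**3 = (Y/J)**3 = Y**3/J**3)
G(C) = -C**2/2 (G(C) = (-2*C**2)/4 = -C**2/2)
r(P, d) = 9 + 359/(233 + P) (r(P, d) = 9 + (16 + 343)/(233 + P) = 9 + 359/(233 + P))
-37374 - r(G(19), R(27, 17)) = -37374 - (2456 + 9*(-1/2*19**2))/(233 - 1/2*19**2) = -37374 - (2456 + 9*(-1/2*361))/(233 - 1/2*361) = -37374 - (2456 + 9*(-361/2))/(233 - 361/2) = -37374 - (2456 - 3249/2)/105/2 = -37374 - 2*1663/(105*2) = -37374 - 1*1663/105 = -37374 - 1663/105 = -3925933/105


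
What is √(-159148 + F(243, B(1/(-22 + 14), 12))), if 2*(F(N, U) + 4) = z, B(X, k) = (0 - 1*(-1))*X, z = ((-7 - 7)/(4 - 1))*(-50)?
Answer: I*√1431318/3 ≈ 398.79*I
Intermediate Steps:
z = 700/3 (z = -14/3*(-50) = 700/3 ≈ 233.33)
B(X, k) = X (B(X, k) = (0 + 1)*X = 1*X = X)
F(N, U) = 338/3 (F(N, U) = -4 + (½)*(700/3) = -4 + 350/3 = 338/3)
√(-159148 + F(243, B(1/(-22 + 14), 12))) = √(-159148 + 338/3) = √(-477106/3) = I*√1431318/3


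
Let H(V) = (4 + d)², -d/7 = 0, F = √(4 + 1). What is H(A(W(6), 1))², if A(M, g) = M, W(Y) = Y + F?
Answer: 256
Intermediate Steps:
F = √5 ≈ 2.2361
W(Y) = Y + √5
d = 0 (d = -7*0 = 0)
H(V) = 16 (H(V) = (4 + 0)² = 4² = 16)
H(A(W(6), 1))² = 16² = 256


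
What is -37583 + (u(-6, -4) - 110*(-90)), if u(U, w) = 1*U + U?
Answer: -27695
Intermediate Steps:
u(U, w) = 2*U (u(U, w) = U + U = 2*U)
-37583 + (u(-6, -4) - 110*(-90)) = -37583 + (2*(-6) - 110*(-90)) = -37583 + (-12 + 9900) = -37583 + 9888 = -27695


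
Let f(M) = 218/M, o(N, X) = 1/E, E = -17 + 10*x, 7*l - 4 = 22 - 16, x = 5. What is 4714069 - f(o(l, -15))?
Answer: 4706875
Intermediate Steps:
l = 10/7 (l = 4/7 + (22 - 16)/7 = 4/7 + (⅐)*6 = 4/7 + 6/7 = 10/7 ≈ 1.4286)
E = 33 (E = -17 + 10*5 = -17 + 50 = 33)
o(N, X) = 1/33
4714069 - f(o(l, -15)) = 4714069 - 218/1/33 = 4714069 - 218*33 = 4714069 - 1*7194 = 4714069 - 7194 = 4706875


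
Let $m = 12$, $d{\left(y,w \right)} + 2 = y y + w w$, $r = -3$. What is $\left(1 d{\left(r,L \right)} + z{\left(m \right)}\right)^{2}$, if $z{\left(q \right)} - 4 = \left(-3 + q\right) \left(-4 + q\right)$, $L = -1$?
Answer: $7056$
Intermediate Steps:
$d{\left(y,w \right)} = -2 + w^{2} + y^{2}$ ($d{\left(y,w \right)} = -2 + \left(y y + w w\right) = -2 + \left(y^{2} + w^{2}\right) = -2 + \left(w^{2} + y^{2}\right) = -2 + w^{2} + y^{2}$)
$z{\left(q \right)} = 4 + \left(-4 + q\right) \left(-3 + q\right)$ ($z{\left(q \right)} = 4 + \left(-3 + q\right) \left(-4 + q\right) = 4 + \left(-4 + q\right) \left(-3 + q\right)$)
$\left(1 d{\left(r,L \right)} + z{\left(m \right)}\right)^{2} = \left(1 \left(-2 + \left(-1\right)^{2} + \left(-3\right)^{2}\right) + \left(16 + 12^{2} - 84\right)\right)^{2} = \left(1 \left(-2 + 1 + 9\right) + \left(16 + 144 - 84\right)\right)^{2} = \left(1 \cdot 8 + 76\right)^{2} = \left(8 + 76\right)^{2} = 84^{2} = 7056$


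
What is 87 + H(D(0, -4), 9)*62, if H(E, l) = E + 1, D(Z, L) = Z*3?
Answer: 149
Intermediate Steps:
D(Z, L) = 3*Z
H(E, l) = 1 + E
87 + H(D(0, -4), 9)*62 = 87 + (1 + 3*0)*62 = 87 + (1 + 0)*62 = 87 + 1*62 = 87 + 62 = 149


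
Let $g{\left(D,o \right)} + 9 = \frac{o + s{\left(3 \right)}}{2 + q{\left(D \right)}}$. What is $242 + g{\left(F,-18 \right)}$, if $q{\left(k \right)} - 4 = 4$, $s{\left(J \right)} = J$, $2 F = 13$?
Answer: $\frac{463}{2} \approx 231.5$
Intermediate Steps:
$F = \frac{13}{2}$ ($F = \frac{1}{2} \cdot 13 = \frac{13}{2} \approx 6.5$)
$q{\left(k \right)} = 8$ ($q{\left(k \right)} = 4 + 4 = 8$)
$g{\left(D,o \right)} = - \frac{87}{10} + \frac{o}{10}$ ($g{\left(D,o \right)} = -9 + \frac{o + 3}{2 + 8} = -9 + \frac{3 + o}{10} = -9 + \left(3 + o\right) \frac{1}{10} = -9 + \left(\frac{3}{10} + \frac{o}{10}\right) = - \frac{87}{10} + \frac{o}{10}$)
$242 + g{\left(F,-18 \right)} = 242 + \left(- \frac{87}{10} + \frac{1}{10} \left(-18\right)\right) = 242 - \frac{21}{2} = \frac{463}{2}$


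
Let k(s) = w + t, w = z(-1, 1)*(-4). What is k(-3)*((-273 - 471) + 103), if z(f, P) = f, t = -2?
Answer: -1282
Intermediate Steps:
w = 4 (w = -1*(-4) = 4)
k(s) = 2 (k(s) = 4 - 2 = 2)
k(-3)*((-273 - 471) + 103) = 2*((-273 - 471) + 103) = 2*(-744 + 103) = 2*(-641) = -1282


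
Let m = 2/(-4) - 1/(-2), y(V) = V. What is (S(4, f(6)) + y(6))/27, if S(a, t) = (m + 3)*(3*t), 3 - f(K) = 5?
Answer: -4/9 ≈ -0.44444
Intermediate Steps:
m = 0 (m = 2*(-¼) - 1*(-½) = -½ + ½ = 0)
f(K) = -2 (f(K) = 3 - 1*5 = 3 - 5 = -2)
S(a, t) = 9*t (S(a, t) = (0 + 3)*(3*t) = 3*(3*t) = 9*t)
(S(4, f(6)) + y(6))/27 = (9*(-2) + 6)/27 = (-18 + 6)/27 = (1/27)*(-12) = -4/9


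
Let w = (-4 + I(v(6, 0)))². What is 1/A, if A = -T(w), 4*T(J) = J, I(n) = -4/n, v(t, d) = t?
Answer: -9/49 ≈ -0.18367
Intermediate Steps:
w = 196/9 (w = (-4 - 4/6)² = (-4 - 4*⅙)² = (-4 - ⅔)² = (-14/3)² = 196/9 ≈ 21.778)
T(J) = J/4
A = -49/9 (A = -196/(4*9) = -1*49/9 = -49/9 ≈ -5.4444)
1/A = 1/(-49/9) = -9/49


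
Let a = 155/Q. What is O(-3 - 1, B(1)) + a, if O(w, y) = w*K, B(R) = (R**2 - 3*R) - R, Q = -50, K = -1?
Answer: 9/10 ≈ 0.90000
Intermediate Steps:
B(R) = R**2 - 4*R
a = -31/10 (a = 155/(-50) = 155*(-1/50) = -31/10 ≈ -3.1000)
O(w, y) = -w (O(w, y) = w*(-1) = -w)
O(-3 - 1, B(1)) + a = -(-3 - 1) - 31/10 = -1*(-4) - 31/10 = 4 - 31/10 = 9/10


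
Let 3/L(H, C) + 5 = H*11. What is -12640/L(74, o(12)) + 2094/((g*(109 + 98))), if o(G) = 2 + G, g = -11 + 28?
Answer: -1332757154/391 ≈ -3.4086e+6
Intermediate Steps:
g = 17
L(H, C) = 3/(-5 + 11*H) (L(H, C) = 3/(-5 + H*11) = 3/(-5 + 11*H))
-12640/L(74, o(12)) + 2094/((g*(109 + 98))) = -12640/(3/(-5 + 11*74)) + 2094/((17*(109 + 98))) = -12640/(3/(-5 + 814)) + 2094/((17*207)) = -12640/(3/809) + 2094/3519 = -12640/(3*(1/809)) + 2094*(1/3519) = -12640/3/809 + 698/1173 = -12640*809/3 + 698/1173 = -10225760/3 + 698/1173 = -1332757154/391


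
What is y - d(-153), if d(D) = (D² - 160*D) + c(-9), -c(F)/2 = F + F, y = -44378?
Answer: -92303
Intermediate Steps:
c(F) = -4*F (c(F) = -2*(F + F) = -4*F)
d(D) = 36 + D² - 160*D (d(D) = (D² - 160*D) - 4*(-9) = (D² - 160*D) + 36 = 36 + D² - 160*D)
y - d(-153) = -44378 - (36 + (-153)² - 160*(-153)) = -44378 - (36 + 23409 + 24480) = -44378 - 1*47925 = -44378 - 47925 = -92303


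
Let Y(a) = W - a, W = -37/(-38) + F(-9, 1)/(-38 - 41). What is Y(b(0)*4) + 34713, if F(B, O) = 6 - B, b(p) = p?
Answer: 104210779/3002 ≈ 34714.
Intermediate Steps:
W = 2353/3002 (W = -37/(-38) + (6 - 1*(-9))/(-38 - 41) = -37*(-1/38) + (6 + 9)/(-79) = 37/38 + 15*(-1/79) = 37/38 - 15/79 = 2353/3002 ≈ 0.78381)
Y(a) = 2353/3002 - a
Y(b(0)*4) + 34713 = (2353/3002 - 0*4) + 34713 = (2353/3002 - 1*0) + 34713 = (2353/3002 + 0) + 34713 = 2353/3002 + 34713 = 104210779/3002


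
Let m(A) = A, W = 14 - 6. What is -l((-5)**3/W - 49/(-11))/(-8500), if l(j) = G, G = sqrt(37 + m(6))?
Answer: sqrt(43)/8500 ≈ 0.00077146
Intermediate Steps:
W = 8
G = sqrt(43) (G = sqrt(37 + 6) = sqrt(43) ≈ 6.5574)
l(j) = sqrt(43)
-l((-5)**3/W - 49/(-11))/(-8500) = -sqrt(43)/(-8500) = -sqrt(43)*(-1)/8500 = -(-1)*sqrt(43)/8500 = sqrt(43)/8500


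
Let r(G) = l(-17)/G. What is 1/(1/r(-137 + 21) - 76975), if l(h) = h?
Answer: -17/1308459 ≈ -1.2992e-5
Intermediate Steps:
r(G) = -17/G
1/(1/r(-137 + 21) - 76975) = 1/(1/(-17/(-137 + 21)) - 76975) = 1/(1/(-17/(-116)) - 76975) = 1/(1/(-17*(-1/116)) - 76975) = 1/(1/(17/116) - 76975) = 1/(116/17 - 76975) = 1/(-1308459/17) = -17/1308459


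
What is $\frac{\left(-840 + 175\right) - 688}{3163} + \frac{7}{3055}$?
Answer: $- \frac{4111274}{9662965} \approx -0.42547$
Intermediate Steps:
$\frac{\left(-840 + 175\right) - 688}{3163} + \frac{7}{3055} = \left(-665 - 688\right) \frac{1}{3163} + 7 \cdot \frac{1}{3055} = \left(-1353\right) \frac{1}{3163} + \frac{7}{3055} = - \frac{1353}{3163} + \frac{7}{3055} = - \frac{4111274}{9662965}$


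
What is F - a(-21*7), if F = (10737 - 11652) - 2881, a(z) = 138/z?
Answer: -185958/49 ≈ -3795.1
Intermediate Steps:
F = -3796 (F = -915 - 2881 = -3796)
F - a(-21*7) = -3796 - 138/((-21*7)) = -3796 - 138/(-147) = -3796 - 138*(-1)/147 = -3796 - 1*(-46/49) = -3796 + 46/49 = -185958/49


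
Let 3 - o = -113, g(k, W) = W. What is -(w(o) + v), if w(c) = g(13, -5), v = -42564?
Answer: 42569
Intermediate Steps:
o = 116 (o = 3 - 1*(-113) = 3 + 113 = 116)
w(c) = -5
-(w(o) + v) = -(-5 - 42564) = -1*(-42569) = 42569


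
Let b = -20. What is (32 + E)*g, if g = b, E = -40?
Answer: 160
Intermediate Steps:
g = -20
(32 + E)*g = (32 - 40)*(-20) = -8*(-20) = 160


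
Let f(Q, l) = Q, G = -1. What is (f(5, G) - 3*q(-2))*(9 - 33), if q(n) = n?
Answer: -264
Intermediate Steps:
(f(5, G) - 3*q(-2))*(9 - 33) = (5 - 3*(-2))*(9 - 33) = (5 + 6)*(-24) = 11*(-24) = -264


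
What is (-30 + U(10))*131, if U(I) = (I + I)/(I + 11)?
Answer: -79910/21 ≈ -3805.2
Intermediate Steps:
U(I) = 2*I/(11 + I) (U(I) = (2*I)/(11 + I) = 2*I/(11 + I))
(-30 + U(10))*131 = (-30 + 2*10/(11 + 10))*131 = (-30 + 2*10/21)*131 = (-30 + 2*10*(1/21))*131 = (-30 + 20/21)*131 = -610/21*131 = -79910/21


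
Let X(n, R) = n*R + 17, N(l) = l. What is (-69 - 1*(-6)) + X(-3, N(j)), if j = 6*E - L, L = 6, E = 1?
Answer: -46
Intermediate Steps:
j = 0 (j = 6*1 - 1*6 = 6 - 6 = 0)
X(n, R) = 17 + R*n (X(n, R) = R*n + 17 = 17 + R*n)
(-69 - 1*(-6)) + X(-3, N(j)) = (-69 - 1*(-6)) + (17 + 0*(-3)) = (-69 + 6) + (17 + 0) = -63 + 17 = -46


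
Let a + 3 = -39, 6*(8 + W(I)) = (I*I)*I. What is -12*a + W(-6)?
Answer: 460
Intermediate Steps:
W(I) = -8 + I**3/6 (W(I) = -8 + ((I*I)*I)/6 = -8 + (I**2*I)/6 = -8 + I**3/6)
a = -42 (a = -3 - 39 = -42)
-12*a + W(-6) = -12*(-42) + (-8 + (1/6)*(-6)**3) = 504 + (-8 + (1/6)*(-216)) = 504 + (-8 - 36) = 504 - 44 = 460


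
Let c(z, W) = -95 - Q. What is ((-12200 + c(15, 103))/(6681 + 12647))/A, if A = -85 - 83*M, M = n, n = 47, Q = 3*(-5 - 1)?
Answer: 12277/77041408 ≈ 0.00015936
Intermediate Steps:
Q = -18 (Q = 3*(-6) = -18)
M = 47
c(z, W) = -77 (c(z, W) = -95 - 1*(-18) = -95 + 18 = -77)
A = -3986 (A = -85 - 83*47 = -85 - 3901 = -3986)
((-12200 + c(15, 103))/(6681 + 12647))/A = ((-12200 - 77)/(6681 + 12647))/(-3986) = -12277/19328*(-1/3986) = 12277/77041408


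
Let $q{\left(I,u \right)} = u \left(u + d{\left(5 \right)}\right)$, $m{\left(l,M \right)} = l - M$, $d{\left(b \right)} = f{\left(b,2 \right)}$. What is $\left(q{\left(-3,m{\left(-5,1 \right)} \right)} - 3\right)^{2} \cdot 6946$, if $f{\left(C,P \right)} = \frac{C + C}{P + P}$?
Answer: $2250504$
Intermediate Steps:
$f{\left(C,P \right)} = \frac{C}{P}$ ($f{\left(C,P \right)} = \frac{2 C}{2 P} = 2 C \frac{1}{2 P} = \frac{C}{P}$)
$d{\left(b \right)} = \frac{b}{2}$
$q{\left(I,u \right)} = u \left(\frac{5}{2} + u\right)$ ($q{\left(I,u \right)} = u \left(u + \frac{1}{2} \cdot 5\right) = u \left(u + \frac{5}{2}\right) = u \left(\frac{5}{2} + u\right)$)
$\left(q{\left(-3,m{\left(-5,1 \right)} \right)} - 3\right)^{2} \cdot 6946 = \left(\frac{\left(-5 - 1\right) \left(5 + 2 \left(-5 - 1\right)\right)}{2} - 3\right)^{2} \cdot 6946 = \left(\frac{1}{2} \left(-6\right) \left(5 + 2 \left(-6\right)\right) - 3\right)^{2} \cdot 6946 = \left(\frac{1}{2} \left(-6\right) \left(5 - 12\right) - 3\right)^{2} \cdot 6946 = \left(\frac{1}{2} \left(-6\right) \left(-7\right) - 3\right)^{2} \cdot 6946 = \left(21 - 3\right)^{2} \cdot 6946 = 18^{2} \cdot 6946 = 324 \cdot 6946 = 2250504$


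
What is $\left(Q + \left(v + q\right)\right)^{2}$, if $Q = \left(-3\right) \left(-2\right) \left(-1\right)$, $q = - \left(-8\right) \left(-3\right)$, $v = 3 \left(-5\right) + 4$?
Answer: $1681$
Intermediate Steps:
$v = -11$ ($v = -15 + 4 = -11$)
$q = -24$ ($q = \left(-1\right) 24 = -24$)
$Q = -6$ ($Q = 6 \left(-1\right) = -6$)
$\left(Q + \left(v + q\right)\right)^{2} = \left(-6 - 35\right)^{2} = \left(-41\right)^{2} = 1681$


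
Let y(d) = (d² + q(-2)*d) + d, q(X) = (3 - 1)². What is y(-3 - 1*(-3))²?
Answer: 0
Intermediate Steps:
q(X) = 4 (q(X) = 2² = 4)
y(d) = d² + 5*d (y(d) = (d² + 4*d) + d = d² + 5*d)
y(-3 - 1*(-3))² = ((-3 - 1*(-3))*(5 + (-3 - 1*(-3))))² = ((-3 + 3)*(5 + (-3 + 3)))² = (0*(5 + 0))² = (0*5)² = 0² = 0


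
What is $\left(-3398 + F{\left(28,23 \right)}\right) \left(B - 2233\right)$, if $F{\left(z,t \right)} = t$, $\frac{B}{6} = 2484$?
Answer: $-42764625$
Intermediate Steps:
$B = 14904$ ($B = 6 \cdot 2484 = 14904$)
$\left(-3398 + F{\left(28,23 \right)}\right) \left(B - 2233\right) = \left(-3398 + 23\right) \left(14904 - 2233\right) = \left(-3375\right) 12671 = -42764625$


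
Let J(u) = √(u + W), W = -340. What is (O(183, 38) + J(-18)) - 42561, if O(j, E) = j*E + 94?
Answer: -35513 + I*√358 ≈ -35513.0 + 18.921*I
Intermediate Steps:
O(j, E) = 94 + E*j (O(j, E) = E*j + 94 = 94 + E*j)
J(u) = √(-340 + u) (J(u) = √(u - 340) = √(-340 + u))
(O(183, 38) + J(-18)) - 42561 = ((94 + 38*183) + √(-340 - 18)) - 42561 = ((94 + 6954) + √(-358)) - 42561 = (7048 + I*√358) - 42561 = -35513 + I*√358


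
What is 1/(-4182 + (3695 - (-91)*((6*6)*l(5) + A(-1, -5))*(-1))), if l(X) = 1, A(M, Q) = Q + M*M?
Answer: -1/3399 ≈ -0.00029420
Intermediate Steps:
A(M, Q) = Q + M**2
1/(-4182 + (3695 - (-91)*((6*6)*l(5) + A(-1, -5))*(-1))) = 1/(-4182 + (3695 - (-91)*((6*6)*1 + (-5 + (-1)**2))*(-1))) = 1/(-4182 + (3695 - (-91)*(36*1 + (-5 + 1))*(-1))) = 1/(-4182 + (3695 - (-91)*(36 - 4)*(-1))) = 1/(-4182 + (3695 - (-91)*32*(-1))) = 1/(-4182 + (3695 - (-91)*(-32))) = 1/(-4182 + (3695 - 1*2912)) = 1/(-4182 + (3695 - 2912)) = 1/(-4182 + 783) = 1/(-3399) = -1/3399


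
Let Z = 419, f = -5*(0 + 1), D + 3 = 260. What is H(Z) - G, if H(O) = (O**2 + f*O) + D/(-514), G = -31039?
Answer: 409009/2 ≈ 2.0450e+5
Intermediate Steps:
D = 257 (D = -3 + 260 = 257)
f = -5 (f = -5*1 = -5)
H(O) = -1/2 + O**2 - 5*O (H(O) = (O**2 - 5*O) + 257/(-514) = (O**2 - 5*O) + 257*(-1/514) = (O**2 - 5*O) - 1/2 = -1/2 + O**2 - 5*O)
H(Z) - G = (-1/2 + 419**2 - 5*419) - 1*(-31039) = (-1/2 + 175561 - 2095) + 31039 = 346931/2 + 31039 = 409009/2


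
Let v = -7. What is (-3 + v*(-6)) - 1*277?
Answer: -238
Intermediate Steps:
(-3 + v*(-6)) - 1*277 = (-3 - 7*(-6)) - 1*277 = (-3 + 42) - 277 = 39 - 277 = -238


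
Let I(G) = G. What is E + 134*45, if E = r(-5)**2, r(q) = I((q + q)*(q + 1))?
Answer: 7630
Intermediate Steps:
r(q) = 2*q*(1 + q) (r(q) = (q + q)*(q + 1) = (2*q)*(1 + q) = 2*q*(1 + q))
E = 1600 (E = (2*(-5)*(1 - 5))**2 = (2*(-5)*(-4))**2 = 40**2 = 1600)
E + 134*45 = 1600 + 134*45 = 1600 + 6030 = 7630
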